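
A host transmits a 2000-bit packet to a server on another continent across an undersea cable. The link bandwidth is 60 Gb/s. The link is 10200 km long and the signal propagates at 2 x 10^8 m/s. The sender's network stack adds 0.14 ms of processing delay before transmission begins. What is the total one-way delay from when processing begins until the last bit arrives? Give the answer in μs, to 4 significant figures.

Transmission delay = L/R = 2000 / 60000000000 = 0.0333333 μs.
Propagation delay = d/s = 10200000 m / 200000000 m/s = 51000 μs.
Plus processing delay 0.14 ms = 140 μs.
Total = 51140 μs.

51140 μs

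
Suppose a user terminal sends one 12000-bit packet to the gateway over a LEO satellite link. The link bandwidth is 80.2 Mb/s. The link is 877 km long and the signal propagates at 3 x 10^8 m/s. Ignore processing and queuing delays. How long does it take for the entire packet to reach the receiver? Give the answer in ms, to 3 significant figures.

3.07 ms

Transmission delay = L/R = 12000 / 80200000 = 0.149626 ms.
Propagation delay = d/s = 877000 m / 300000000 m/s = 2.92333 ms.
Total = 3.07 ms.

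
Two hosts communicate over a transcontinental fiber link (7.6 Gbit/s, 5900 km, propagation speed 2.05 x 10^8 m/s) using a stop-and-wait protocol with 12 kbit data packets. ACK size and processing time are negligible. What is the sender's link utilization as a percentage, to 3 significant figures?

t_tx = L/R = 12000/7600000000 = 1.57895e-06 s.
t_prop = 5900000/2.05e+08 = 0.0287805 s; RTT = 0.057561 s.
Cycle = t_tx + RTT = 0.0575626 s.
Utilization = t_tx / cycle = 1.57895e-06/0.0575626 = 0.00274 %.

0.00274 %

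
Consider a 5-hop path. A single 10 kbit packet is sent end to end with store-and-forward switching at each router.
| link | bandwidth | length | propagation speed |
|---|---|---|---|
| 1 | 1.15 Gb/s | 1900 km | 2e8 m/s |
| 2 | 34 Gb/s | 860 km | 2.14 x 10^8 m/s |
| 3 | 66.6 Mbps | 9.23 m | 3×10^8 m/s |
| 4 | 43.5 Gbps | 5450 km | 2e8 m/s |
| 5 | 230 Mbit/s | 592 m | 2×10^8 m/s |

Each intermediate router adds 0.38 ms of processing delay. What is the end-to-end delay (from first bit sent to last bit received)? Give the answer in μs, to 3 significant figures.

L = 10000 bits.
Transmission delays (L/R per hop): 8.69565, 0.294118, 150.15, 0.229885, 43.4783 μs; sum = 202.848 μs.
Propagation delays (d/s per hop): 9500, 4018.69, 0.0307667, 27250, 2.96 μs; sum = 40771.7 μs.
Processing at 4 router(s): 4 × 0.38 ms = 1520 μs.
End-to-end = 42500 μs.

42500 μs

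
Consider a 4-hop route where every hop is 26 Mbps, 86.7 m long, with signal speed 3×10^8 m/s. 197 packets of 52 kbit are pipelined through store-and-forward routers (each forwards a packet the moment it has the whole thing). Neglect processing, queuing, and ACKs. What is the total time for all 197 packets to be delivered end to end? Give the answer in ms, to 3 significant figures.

Per-hop transmission t_tx = L/R = 52000/26000000 = 2 ms.
Per-hop propagation t_prop = 86.7/300000000 = 0.000289 ms.
Pipeline fill: first packet needs 4·t_tx to clear all hops; remaining 196 packets each add one t_tx.
Total = (4+197-1)·t_tx + 4·t_prop = 200·2 + 4·0.000289 = 400 ms.

400 ms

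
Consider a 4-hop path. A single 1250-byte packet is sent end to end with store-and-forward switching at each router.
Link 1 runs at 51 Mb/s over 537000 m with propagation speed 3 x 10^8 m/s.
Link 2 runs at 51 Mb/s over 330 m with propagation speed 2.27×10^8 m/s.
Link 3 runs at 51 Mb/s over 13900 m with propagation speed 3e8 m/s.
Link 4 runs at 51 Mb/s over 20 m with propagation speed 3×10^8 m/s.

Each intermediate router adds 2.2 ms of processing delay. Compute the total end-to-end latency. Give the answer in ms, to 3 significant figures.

L = 1250 × 8 = 10000 bits.
Transmission delay per hop = L/R = 10000/51000000 = 0.196078 ms; 4 hops → 0.784314 ms.
Propagation delays (d/s per hop): 1.79, 0.00145374, 0.0463333, 6.66667e-05 ms; sum = 1.83785 ms.
Processing at 3 router(s): 3 × 2.2 ms = 6.6 ms.
End-to-end = 9.22 ms.

9.22 ms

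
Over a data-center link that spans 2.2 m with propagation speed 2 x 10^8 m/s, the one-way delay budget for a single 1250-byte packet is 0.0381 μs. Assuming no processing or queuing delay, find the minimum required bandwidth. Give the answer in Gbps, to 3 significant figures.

L = 10000 bits.
Propagation delay = 2.2 / 200000000 = 0.011 μs.
Transmission budget = 0.0381 − 0.011 = 0.0271 μs.
R ≥ L / t_tx = 10000 bits / 2.71e-08 s = 369 Gbps.

369 Gbps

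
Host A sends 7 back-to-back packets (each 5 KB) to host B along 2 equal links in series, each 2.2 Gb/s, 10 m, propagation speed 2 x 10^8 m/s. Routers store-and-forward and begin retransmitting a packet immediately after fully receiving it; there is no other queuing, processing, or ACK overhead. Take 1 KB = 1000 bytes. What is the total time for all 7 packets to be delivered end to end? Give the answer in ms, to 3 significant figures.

Per-hop transmission t_tx = L/R = 40000/2200000000 = 0.0181818 ms.
Per-hop propagation t_prop = 10/200000000 = 5e-05 ms.
Pipeline fill: first packet needs 2·t_tx to clear all hops; remaining 6 packets each add one t_tx.
Total = (2+7-1)·t_tx + 2·t_prop = 8·0.0181818 + 2·5e-05 = 0.146 ms.

0.146 ms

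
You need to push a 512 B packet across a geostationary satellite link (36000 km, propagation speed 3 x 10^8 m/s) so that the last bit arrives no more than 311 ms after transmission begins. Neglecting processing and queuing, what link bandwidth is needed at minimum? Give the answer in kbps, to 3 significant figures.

21.4 kbps

L = 4096 bits.
Propagation delay = 36000000 / 300000000 = 120 ms.
Transmission budget = 311 − 120 = 191 ms.
R ≥ L / t_tx = 4096 bits / 0.191 s = 21.4 kbps.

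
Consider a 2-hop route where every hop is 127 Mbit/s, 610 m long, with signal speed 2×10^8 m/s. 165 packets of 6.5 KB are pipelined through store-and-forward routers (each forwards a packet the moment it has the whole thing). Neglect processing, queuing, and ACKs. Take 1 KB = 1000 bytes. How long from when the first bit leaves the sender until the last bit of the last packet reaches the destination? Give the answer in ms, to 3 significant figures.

68.0 ms

Per-hop transmission t_tx = L/R = 52000/127000000 = 0.409449 ms.
Per-hop propagation t_prop = 610/200000000 = 0.00305 ms.
Pipeline fill: first packet needs 2·t_tx to clear all hops; remaining 164 packets each add one t_tx.
Total = (2+165-1)·t_tx + 2·t_prop = 166·0.409449 + 2·0.00305 = 68.0 ms.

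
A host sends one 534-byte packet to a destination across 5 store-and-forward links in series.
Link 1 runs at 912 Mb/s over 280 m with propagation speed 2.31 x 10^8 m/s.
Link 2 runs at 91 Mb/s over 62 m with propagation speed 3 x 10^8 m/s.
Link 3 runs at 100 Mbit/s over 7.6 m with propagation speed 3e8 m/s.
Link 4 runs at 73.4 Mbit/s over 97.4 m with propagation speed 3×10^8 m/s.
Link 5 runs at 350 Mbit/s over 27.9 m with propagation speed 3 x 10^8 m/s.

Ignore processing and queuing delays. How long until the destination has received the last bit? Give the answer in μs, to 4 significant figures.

166.6 μs

L = 534 × 8 = 4272 bits.
Transmission delays (L/R per hop): 4.68421, 46.9451, 42.72, 58.2016, 12.2057 μs; sum = 164.757 μs.
Propagation delays (d/s per hop): 1.21212, 0.206667, 0.0253333, 0.324667, 0.093 μs; sum = 1.86179 μs.
End-to-end = 166.6 μs.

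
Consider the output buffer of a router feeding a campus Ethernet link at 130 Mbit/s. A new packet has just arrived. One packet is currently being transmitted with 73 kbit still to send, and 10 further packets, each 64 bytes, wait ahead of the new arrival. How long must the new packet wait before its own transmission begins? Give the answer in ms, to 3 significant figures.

0.601 ms

Each queued packet: L/R = 512/130000000 = 0.00393846 ms.
10 queued → 0.0393846 ms.
Plus remaining 73000 bits of current packet: 0.561538 ms.
Queuing delay = 0.601 ms.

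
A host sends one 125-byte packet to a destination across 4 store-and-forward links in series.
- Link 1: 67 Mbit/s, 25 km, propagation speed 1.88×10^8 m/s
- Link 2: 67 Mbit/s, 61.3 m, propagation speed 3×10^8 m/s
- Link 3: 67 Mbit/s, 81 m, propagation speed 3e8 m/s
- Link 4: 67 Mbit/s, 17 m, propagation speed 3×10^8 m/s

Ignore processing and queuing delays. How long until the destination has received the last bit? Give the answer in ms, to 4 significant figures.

0.1932 ms

L = 125 × 8 = 1000 bits.
Transmission delay per hop = L/R = 1000/67000000 = 0.0149254 ms; 4 hops → 0.0597015 ms.
Propagation delays (d/s per hop): 0.132979, 0.000204333, 0.00027, 5.66667e-05 ms; sum = 0.13351 ms.
End-to-end = 0.1932 ms.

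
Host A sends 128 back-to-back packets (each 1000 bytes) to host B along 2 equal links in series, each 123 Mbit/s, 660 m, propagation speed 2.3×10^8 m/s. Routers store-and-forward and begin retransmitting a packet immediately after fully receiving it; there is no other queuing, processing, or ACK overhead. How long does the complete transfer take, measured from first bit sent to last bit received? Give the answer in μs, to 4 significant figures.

Per-hop transmission t_tx = L/R = 8000/123000000 = 65.0407 μs.
Per-hop propagation t_prop = 660/2.3e+08 = 2.86957 μs.
Pipeline fill: first packet needs 2·t_tx to clear all hops; remaining 127 packets each add one t_tx.
Total = (2+128-1)·t_tx + 2·t_prop = 129·65.0407 + 2·2.86957 = 8396 μs.

8396 μs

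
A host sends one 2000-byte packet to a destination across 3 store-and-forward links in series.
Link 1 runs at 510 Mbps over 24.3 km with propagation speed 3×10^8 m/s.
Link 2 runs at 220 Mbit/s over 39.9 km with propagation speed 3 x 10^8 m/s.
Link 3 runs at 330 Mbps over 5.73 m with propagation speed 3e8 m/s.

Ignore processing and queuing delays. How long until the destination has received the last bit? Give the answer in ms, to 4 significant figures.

L = 2000 × 8 = 16000 bits.
Transmission delays (L/R per hop): 0.0313725, 0.0727273, 0.0484848 ms; sum = 0.152585 ms.
Propagation delays (d/s per hop): 0.081, 0.133, 1.91e-05 ms; sum = 0.214019 ms.
End-to-end = 0.3666 ms.

0.3666 ms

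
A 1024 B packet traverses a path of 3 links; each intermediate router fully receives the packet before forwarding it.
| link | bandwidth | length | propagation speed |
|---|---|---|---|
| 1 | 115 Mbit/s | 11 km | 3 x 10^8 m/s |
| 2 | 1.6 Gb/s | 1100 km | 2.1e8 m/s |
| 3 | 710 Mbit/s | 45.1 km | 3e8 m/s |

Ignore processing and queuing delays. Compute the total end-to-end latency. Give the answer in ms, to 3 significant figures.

L = 1024 × 8 = 8192 bits.
Transmission delays (L/R per hop): 0.0712348, 0.00512, 0.011538 ms; sum = 0.0878928 ms.
Propagation delays (d/s per hop): 0.0366667, 5.2381, 0.150333 ms; sum = 5.4251 ms.
End-to-end = 5.51 ms.

5.51 ms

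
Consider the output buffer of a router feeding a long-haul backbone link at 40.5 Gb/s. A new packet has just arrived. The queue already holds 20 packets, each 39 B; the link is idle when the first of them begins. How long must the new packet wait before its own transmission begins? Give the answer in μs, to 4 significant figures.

Each queued packet: L/R = 312/40500000000 = 0.0077037 μs.
20 queued → 0.154074 μs.
Queuing delay = 0.1541 μs.

0.1541 μs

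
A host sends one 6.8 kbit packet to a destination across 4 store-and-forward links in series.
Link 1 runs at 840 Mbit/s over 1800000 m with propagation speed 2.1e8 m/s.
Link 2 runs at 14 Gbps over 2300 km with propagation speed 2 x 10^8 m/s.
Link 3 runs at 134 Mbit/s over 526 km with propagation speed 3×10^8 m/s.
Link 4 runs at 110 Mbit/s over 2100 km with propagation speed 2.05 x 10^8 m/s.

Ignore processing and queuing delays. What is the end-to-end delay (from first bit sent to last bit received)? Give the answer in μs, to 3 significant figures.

32200 μs

L = 6800 bits.
Transmission delays (L/R per hop): 8.09524, 0.485714, 50.7463, 61.8182 μs; sum = 121.145 μs.
Propagation delays (d/s per hop): 8571.43, 11500, 1753.33, 10243.9 μs; sum = 32068.7 μs.
End-to-end = 32200 μs.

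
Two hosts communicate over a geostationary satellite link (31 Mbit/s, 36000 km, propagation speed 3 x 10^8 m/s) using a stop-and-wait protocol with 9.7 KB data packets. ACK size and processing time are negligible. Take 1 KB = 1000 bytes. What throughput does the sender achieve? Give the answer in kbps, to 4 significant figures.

t_tx = L/R = 77600/31000000 = 0.00250323 s.
t_prop = 36000000/300000000 = 0.12 s; RTT = 0.24 s.
Cycle = t_tx + RTT = 0.242503 s.
Throughput = L / cycle = 77600 / 0.242503 = 320.0 kbps.

320.0 kbps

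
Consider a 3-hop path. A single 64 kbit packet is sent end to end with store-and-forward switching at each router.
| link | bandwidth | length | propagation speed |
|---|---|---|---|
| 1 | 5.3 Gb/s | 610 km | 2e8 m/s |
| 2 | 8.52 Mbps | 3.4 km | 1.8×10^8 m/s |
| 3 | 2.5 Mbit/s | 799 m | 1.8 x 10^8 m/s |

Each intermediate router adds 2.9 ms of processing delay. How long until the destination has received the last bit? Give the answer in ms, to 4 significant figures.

L = 64000 bits.
Transmission delays (L/R per hop): 0.0120755, 7.51174, 25.6 ms; sum = 33.1238 ms.
Propagation delays (d/s per hop): 3.05, 0.0188889, 0.00443889 ms; sum = 3.07333 ms.
Processing at 2 router(s): 2 × 2.9 ms = 5.8 ms.
End-to-end = 42.00 ms.

42.00 ms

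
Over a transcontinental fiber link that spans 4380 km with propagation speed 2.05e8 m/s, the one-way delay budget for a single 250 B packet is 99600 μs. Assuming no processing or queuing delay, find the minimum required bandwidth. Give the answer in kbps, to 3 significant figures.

25.6 kbps

L = 2000 bits.
Propagation delay = 4380000 / 2.05e+08 = 21365.9 μs.
Transmission budget = 99600 − 21365.9 = 78234.1 μs.
R ≥ L / t_tx = 2000 bits / 0.0782341 s = 25.6 kbps.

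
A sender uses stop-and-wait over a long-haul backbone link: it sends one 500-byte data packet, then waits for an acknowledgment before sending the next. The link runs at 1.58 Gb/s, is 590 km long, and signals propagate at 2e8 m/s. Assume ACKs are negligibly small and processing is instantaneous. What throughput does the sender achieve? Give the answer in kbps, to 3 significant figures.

t_tx = L/R = 4000/1580000000 = 2.53165e-06 s.
t_prop = 590000/200000000 = 0.00295 s; RTT = 0.0059 s.
Cycle = t_tx + RTT = 0.00590253 s.
Throughput = L / cycle = 4000 / 0.00590253 = 678 kbps.

678 kbps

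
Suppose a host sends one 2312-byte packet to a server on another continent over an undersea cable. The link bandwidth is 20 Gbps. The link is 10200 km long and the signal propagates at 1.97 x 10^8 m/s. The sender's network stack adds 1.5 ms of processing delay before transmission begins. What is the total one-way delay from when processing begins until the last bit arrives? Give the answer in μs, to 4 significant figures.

53280 μs

L = 2312 × 8 = 18496 bits.
Transmission delay = L/R = 18496 / 20000000000 = 0.9248 μs.
Propagation delay = d/s = 10200000 m / 197000000 m/s = 51776.6 μs.
Plus processing delay 1.5 ms = 1500 μs.
Total = 53280 μs.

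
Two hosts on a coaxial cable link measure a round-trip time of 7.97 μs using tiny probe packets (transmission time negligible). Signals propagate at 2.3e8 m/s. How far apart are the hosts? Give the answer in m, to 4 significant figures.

916.6 m

One-way propagation = RTT/2 = 3.985 μs.
d = s × t = 2.3e+08 × 3.985e-06 = 916.6 m.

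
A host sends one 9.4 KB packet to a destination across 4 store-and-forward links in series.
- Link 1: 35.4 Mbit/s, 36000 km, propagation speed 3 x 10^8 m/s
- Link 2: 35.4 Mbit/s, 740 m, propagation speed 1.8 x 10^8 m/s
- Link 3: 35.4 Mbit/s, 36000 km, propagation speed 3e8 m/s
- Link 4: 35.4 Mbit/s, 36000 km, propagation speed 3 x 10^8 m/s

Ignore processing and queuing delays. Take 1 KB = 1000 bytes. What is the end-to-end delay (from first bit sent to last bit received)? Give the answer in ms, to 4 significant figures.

L = 75200 bits.
Transmission delay per hop = L/R = 75200/35400000 = 2.12429 ms; 4 hops → 8.49718 ms.
Propagation delays (d/s per hop): 120, 0.00411111, 120, 120 ms; sum = 360.004 ms.
End-to-end = 368.5 ms.

368.5 ms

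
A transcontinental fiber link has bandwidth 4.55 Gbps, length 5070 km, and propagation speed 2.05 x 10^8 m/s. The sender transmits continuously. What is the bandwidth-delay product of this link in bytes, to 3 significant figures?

Propagation delay = 5070000 / 2.05e+08 = 0.0247317 s.
BDP = R × t_prop = 4550000000 × 0.0247317 = 112529000 bits.
In bytes: 112529000/8 = 14100000 bytes.

14100000 bytes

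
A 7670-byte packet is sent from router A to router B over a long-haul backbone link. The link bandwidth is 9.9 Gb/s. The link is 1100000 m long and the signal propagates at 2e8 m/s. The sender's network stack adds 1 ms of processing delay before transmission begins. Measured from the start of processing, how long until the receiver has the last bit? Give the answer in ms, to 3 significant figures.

L = 7670 × 8 = 61360 bits.
Transmission delay = L/R = 61360 / 9900000000 = 0.00619798 ms.
Propagation delay = d/s = 1100000 m / 200000000 m/s = 5.5 ms.
Plus processing delay 1 ms = 1 ms.
Total = 6.51 ms.

6.51 ms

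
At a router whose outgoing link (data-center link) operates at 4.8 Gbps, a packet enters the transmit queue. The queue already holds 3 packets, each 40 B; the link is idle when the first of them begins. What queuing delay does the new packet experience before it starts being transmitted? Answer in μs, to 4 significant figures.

Each queued packet: L/R = 320/4800000000 = 0.0666667 μs.
3 queued → 0.2 μs.
Queuing delay = 0.2000 μs.

0.2000 μs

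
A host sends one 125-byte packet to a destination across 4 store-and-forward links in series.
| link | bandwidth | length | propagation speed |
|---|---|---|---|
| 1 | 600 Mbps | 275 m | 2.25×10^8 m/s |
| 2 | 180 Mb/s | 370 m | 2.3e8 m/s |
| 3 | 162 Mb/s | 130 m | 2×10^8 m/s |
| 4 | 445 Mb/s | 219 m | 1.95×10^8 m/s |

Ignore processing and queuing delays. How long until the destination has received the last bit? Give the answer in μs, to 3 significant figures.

L = 125 × 8 = 1000 bits.
Transmission delays (L/R per hop): 1.66667, 5.55556, 6.17284, 2.24719 μs; sum = 15.6423 μs.
Propagation delays (d/s per hop): 1.22222, 1.6087, 0.65, 1.12308 μs; sum = 4.60399 μs.
End-to-end = 20.2 μs.

20.2 μs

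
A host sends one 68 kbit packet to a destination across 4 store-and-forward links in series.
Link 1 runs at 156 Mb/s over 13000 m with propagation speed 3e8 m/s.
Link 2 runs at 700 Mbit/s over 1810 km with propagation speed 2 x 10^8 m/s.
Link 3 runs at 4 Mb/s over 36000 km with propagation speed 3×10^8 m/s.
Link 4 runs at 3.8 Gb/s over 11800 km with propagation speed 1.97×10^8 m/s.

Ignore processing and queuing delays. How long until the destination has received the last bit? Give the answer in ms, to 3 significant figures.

L = 68000 bits.
Transmission delays (L/R per hop): 0.435897, 0.0971429, 17, 0.0178947 ms; sum = 17.5509 ms.
Propagation delays (d/s per hop): 0.0433333, 9.05, 120, 59.8985 ms; sum = 188.992 ms.
End-to-end = 207 ms.

207 ms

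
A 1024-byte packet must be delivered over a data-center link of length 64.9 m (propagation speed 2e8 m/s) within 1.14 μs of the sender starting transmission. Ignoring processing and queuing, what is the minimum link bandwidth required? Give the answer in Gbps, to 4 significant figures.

L = 8192 bits.
Propagation delay = 64.9 / 200000000 = 0.3245 μs.
Transmission budget = 1.14 − 0.3245 = 0.8155 μs.
R ≥ L / t_tx = 8192 bits / 8.155e-07 s = 10.05 Gbps.

10.05 Gbps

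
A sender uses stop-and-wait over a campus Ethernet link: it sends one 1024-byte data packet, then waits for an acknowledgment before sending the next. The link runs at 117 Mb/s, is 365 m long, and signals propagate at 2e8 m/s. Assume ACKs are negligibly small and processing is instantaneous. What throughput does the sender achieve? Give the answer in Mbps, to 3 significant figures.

111 Mbps

t_tx = L/R = 8192/117000000 = 7.00171e-05 s.
t_prop = 365/200000000 = 1.825e-06 s; RTT = 3.65e-06 s.
Cycle = t_tx + RTT = 7.36671e-05 s.
Throughput = L / cycle = 8192 / 7.36671e-05 = 111 Mbps.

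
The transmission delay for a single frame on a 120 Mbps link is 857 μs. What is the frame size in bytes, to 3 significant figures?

12900 bytes

L = R × t_tx = 120000000 b/s × 0.000857 s = 102840 bits.
In bytes: 102840 / 8 = 12900 bytes.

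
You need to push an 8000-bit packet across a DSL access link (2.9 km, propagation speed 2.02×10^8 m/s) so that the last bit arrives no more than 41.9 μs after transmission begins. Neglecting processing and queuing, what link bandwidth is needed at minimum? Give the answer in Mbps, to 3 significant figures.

290 Mbps

Propagation delay = 2900 / 202000000 = 14.3564 μs.
Transmission budget = 41.9 − 14.3564 = 27.5436 μs.
R ≥ L / t_tx = 8000 bits / 2.75436e-05 s = 290 Mbps.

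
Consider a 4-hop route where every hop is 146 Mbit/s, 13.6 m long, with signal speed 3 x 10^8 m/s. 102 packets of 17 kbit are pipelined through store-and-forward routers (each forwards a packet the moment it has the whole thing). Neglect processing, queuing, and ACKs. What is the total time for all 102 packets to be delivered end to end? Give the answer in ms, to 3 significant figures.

Per-hop transmission t_tx = L/R = 17000/146000000 = 0.116438 ms.
Per-hop propagation t_prop = 13.6/300000000 = 4.53333e-05 ms.
Pipeline fill: first packet needs 4·t_tx to clear all hops; remaining 101 packets each add one t_tx.
Total = (4+102-1)·t_tx + 4·t_prop = 105·0.116438 + 4·4.53333e-05 = 12.2 ms.

12.2 ms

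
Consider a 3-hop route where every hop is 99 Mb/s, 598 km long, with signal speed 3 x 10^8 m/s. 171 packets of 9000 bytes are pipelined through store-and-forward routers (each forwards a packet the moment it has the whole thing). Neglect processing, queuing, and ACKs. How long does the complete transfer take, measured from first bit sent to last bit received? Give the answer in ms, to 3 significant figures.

132 ms

Per-hop transmission t_tx = L/R = 72000/99000000 = 0.727273 ms.
Per-hop propagation t_prop = 598000/300000000 = 1.99333 ms.
Pipeline fill: first packet needs 3·t_tx to clear all hops; remaining 170 packets each add one t_tx.
Total = (3+171-1)·t_tx + 3·t_prop = 173·0.727273 + 3·1.99333 = 132 ms.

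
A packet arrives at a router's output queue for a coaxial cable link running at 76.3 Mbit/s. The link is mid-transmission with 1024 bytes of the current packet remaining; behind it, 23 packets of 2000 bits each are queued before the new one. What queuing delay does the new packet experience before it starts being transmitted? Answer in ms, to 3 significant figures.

0.710 ms

Each queued packet: L/R = 2000/76300000 = 0.0262123 ms.
23 queued → 0.602883 ms.
Plus remaining 8192 bits of current packet: 0.107366 ms.
Queuing delay = 0.710 ms.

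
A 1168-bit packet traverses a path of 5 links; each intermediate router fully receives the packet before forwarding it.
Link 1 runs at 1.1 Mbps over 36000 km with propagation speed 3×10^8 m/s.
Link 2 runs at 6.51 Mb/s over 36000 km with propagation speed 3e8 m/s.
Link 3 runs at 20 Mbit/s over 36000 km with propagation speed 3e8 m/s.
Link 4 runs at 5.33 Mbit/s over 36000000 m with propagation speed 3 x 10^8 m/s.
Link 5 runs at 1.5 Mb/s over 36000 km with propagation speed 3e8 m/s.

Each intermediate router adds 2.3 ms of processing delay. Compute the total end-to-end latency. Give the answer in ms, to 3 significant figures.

Transmission delays (L/R per hop): 1.06182, 0.179416, 0.0584, 0.219137, 0.778667 ms; sum = 2.29744 ms.
Propagation delays (d/s per hop): 120, 120, 120, 120, 120 ms; sum = 600 ms.
Processing at 4 router(s): 4 × 2.3 ms = 9.2 ms.
End-to-end = 611 ms.

611 ms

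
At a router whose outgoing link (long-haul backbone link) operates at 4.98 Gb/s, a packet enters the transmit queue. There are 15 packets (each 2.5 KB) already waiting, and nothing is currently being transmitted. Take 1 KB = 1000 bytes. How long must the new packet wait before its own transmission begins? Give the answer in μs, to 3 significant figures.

Each queued packet: L/R = 20000/4980000000 = 4.01606 μs.
15 queued → 60.241 μs.
Queuing delay = 60.2 μs.

60.2 μs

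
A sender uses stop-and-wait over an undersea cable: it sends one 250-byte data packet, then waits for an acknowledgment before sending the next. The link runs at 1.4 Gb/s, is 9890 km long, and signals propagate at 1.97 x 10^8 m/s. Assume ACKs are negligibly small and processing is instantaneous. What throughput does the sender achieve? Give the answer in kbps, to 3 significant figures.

19.9 kbps

t_tx = L/R = 2000/1400000000 = 1.42857e-06 s.
t_prop = 9890000/197000000 = 0.050203 s; RTT = 0.100406 s.
Cycle = t_tx + RTT = 0.100408 s.
Throughput = L / cycle = 2000 / 0.100408 = 19.9 kbps.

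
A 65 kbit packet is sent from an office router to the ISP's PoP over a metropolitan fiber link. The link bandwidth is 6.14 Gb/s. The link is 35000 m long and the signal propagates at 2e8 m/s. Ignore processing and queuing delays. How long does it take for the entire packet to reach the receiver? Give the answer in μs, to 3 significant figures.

186 μs

L = 65000 bits.
Transmission delay = L/R = 65000 / 6140000000 = 10.5863 μs.
Propagation delay = d/s = 35000 m / 200000000 m/s = 175 μs.
Total = 186 μs.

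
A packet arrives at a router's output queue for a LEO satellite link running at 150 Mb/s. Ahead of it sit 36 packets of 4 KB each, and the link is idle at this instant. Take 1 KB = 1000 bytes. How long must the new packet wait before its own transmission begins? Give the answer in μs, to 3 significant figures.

7680 μs

Each queued packet: L/R = 32000/150000000 = 213.333 μs.
36 queued → 7680 μs.
Queuing delay = 7680 μs.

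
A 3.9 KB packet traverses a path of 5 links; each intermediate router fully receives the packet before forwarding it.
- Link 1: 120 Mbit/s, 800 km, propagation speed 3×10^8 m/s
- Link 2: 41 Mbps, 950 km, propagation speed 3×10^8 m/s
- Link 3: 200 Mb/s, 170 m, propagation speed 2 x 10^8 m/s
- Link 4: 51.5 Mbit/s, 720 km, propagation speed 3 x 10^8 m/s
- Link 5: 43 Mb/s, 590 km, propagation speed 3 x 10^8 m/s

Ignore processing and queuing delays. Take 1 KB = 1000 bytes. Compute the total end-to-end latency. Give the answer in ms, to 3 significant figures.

L = 31200 bits.
Transmission delays (L/R per hop): 0.26, 0.760976, 0.156, 0.605825, 0.725581 ms; sum = 2.50838 ms.
Propagation delays (d/s per hop): 2.66667, 3.16667, 0.00085, 2.4, 1.96667 ms; sum = 10.2009 ms.
End-to-end = 12.7 ms.

12.7 ms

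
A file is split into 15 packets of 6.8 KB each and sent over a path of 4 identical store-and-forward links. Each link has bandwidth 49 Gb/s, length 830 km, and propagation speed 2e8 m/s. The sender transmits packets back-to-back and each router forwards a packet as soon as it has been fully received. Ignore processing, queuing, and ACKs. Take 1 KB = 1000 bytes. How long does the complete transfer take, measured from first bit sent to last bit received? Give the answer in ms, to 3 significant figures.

16.6 ms

Per-hop transmission t_tx = L/R = 54400/49000000000 = 0.0011102 ms.
Per-hop propagation t_prop = 830000/200000000 = 4.15 ms.
Pipeline fill: first packet needs 4·t_tx to clear all hops; remaining 14 packets each add one t_tx.
Total = (4+15-1)·t_tx + 4·t_prop = 18·0.0011102 + 4·4.15 = 16.6 ms.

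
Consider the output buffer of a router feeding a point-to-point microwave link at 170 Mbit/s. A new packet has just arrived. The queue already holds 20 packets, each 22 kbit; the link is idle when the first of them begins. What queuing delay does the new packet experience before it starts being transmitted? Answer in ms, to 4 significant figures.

2.588 ms

Each queued packet: L/R = 22000/170000000 = 0.129412 ms.
20 queued → 2.58824 ms.
Queuing delay = 2.588 ms.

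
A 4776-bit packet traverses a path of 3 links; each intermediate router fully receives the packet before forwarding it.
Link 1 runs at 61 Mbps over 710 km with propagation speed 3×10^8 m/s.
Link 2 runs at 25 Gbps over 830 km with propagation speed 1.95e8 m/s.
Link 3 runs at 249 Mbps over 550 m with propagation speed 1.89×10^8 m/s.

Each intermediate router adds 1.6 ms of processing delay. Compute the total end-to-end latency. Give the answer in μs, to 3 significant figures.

9920 μs

Transmission delays (L/R per hop): 78.2951, 0.19104, 19.1807 μs; sum = 97.6668 μs.
Propagation delays (d/s per hop): 2366.67, 4256.41, 2.91005 μs; sum = 6625.99 μs.
Processing at 2 router(s): 2 × 1.6 ms = 3200 μs.
End-to-end = 9920 μs.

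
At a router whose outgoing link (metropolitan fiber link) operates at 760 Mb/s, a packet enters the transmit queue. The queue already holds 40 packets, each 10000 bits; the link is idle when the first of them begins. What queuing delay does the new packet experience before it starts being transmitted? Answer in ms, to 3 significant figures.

0.526 ms

Each queued packet: L/R = 10000/760000000 = 0.0131579 ms.
40 queued → 0.526316 ms.
Queuing delay = 0.526 ms.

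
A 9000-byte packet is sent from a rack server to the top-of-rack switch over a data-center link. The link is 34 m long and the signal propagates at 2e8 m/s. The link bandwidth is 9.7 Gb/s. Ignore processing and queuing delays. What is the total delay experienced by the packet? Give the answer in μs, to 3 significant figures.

L = 9000 × 8 = 72000 bits.
Transmission delay = L/R = 72000 / 9700000000 = 7.42268 μs.
Propagation delay = d/s = 34 m / 200000000 m/s = 0.17 μs.
Total = 7.59 μs.

7.59 μs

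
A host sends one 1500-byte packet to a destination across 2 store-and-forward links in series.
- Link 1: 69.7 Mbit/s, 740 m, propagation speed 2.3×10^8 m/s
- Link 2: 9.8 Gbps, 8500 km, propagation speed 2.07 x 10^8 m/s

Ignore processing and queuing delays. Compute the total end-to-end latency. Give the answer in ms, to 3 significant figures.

41.2 ms

L = 1500 × 8 = 12000 bits.
Transmission delays (L/R per hop): 0.172166, 0.00122449 ms; sum = 0.173391 ms.
Propagation delays (d/s per hop): 0.00321739, 41.0628 ms; sum = 41.066 ms.
End-to-end = 41.2 ms.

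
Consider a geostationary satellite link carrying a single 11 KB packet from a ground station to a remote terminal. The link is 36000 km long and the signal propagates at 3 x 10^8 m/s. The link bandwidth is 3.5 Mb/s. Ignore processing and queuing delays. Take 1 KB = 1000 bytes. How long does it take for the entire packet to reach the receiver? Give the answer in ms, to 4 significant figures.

L = 88000 bits.
Transmission delay = L/R = 88000 / 3500000 = 25.1429 ms.
Propagation delay = d/s = 36000000 m / 300000000 m/s = 120 ms.
Total = 145.1 ms.

145.1 ms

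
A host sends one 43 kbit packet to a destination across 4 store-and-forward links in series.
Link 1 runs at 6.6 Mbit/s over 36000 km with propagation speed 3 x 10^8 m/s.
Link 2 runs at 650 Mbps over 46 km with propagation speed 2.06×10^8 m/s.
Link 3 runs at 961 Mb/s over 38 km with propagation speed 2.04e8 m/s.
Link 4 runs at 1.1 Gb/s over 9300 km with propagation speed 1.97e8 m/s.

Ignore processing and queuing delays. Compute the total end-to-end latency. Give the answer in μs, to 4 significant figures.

174300 μs

L = 43000 bits.
Transmission delays (L/R per hop): 6515.15, 66.1538, 44.7451, 39.0909 μs; sum = 6665.14 μs.
Propagation delays (d/s per hop): 120000, 223.301, 186.275, 47208.1 μs; sum = 167618 μs.
End-to-end = 174300 μs.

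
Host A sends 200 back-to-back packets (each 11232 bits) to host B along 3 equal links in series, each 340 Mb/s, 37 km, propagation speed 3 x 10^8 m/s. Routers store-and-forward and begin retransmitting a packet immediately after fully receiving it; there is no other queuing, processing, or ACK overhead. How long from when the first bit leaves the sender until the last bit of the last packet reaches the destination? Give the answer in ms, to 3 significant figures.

Per-hop transmission t_tx = L/R = 11232/340000000 = 0.0330353 ms.
Per-hop propagation t_prop = 37000/300000000 = 0.123333 ms.
Pipeline fill: first packet needs 3·t_tx to clear all hops; remaining 199 packets each add one t_tx.
Total = (3+200-1)·t_tx + 3·t_prop = 202·0.0330353 + 3·0.123333 = 7.04 ms.

7.04 ms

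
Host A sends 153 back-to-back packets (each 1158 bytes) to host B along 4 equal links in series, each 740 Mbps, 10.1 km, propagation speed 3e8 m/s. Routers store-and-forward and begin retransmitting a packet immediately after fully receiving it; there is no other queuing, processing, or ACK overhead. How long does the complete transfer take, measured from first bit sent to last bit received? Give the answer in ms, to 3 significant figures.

Per-hop transmission t_tx = L/R = 9264/740000000 = 0.0125189 ms.
Per-hop propagation t_prop = 10100/300000000 = 0.0336667 ms.
Pipeline fill: first packet needs 4·t_tx to clear all hops; remaining 152 packets each add one t_tx.
Total = (4+153-1)·t_tx + 4·t_prop = 156·0.0125189 + 4·0.0336667 = 2.09 ms.

2.09 ms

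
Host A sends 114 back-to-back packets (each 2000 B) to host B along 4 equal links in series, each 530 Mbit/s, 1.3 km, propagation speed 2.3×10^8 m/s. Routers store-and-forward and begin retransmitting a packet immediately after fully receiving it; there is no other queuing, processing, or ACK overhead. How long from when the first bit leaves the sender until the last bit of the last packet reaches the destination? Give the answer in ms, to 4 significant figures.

3.555 ms

Per-hop transmission t_tx = L/R = 16000/530000000 = 0.0301887 ms.
Per-hop propagation t_prop = 1300/2.3e+08 = 0.00565217 ms.
Pipeline fill: first packet needs 4·t_tx to clear all hops; remaining 113 packets each add one t_tx.
Total = (4+114-1)·t_tx + 4·t_prop = 117·0.0301887 + 4·0.00565217 = 3.555 ms.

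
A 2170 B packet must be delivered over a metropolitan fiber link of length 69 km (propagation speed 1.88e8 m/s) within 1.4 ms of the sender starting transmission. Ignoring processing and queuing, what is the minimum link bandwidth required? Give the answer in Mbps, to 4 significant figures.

L = 17360 bits.
Propagation delay = 69000 / 188000000 = 0.367021 ms.
Transmission budget = 1.4 − 0.367021 = 1.03298 ms.
R ≥ L / t_tx = 17360 bits / 0.00103298 s = 16.81 Mbps.

16.81 Mbps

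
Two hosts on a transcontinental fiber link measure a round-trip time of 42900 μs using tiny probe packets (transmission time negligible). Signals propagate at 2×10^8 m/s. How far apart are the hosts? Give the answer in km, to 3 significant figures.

One-way propagation = RTT/2 = 21450 μs.
d = s × t = 200000000 × 0.02145 = 4290 km.

4290 km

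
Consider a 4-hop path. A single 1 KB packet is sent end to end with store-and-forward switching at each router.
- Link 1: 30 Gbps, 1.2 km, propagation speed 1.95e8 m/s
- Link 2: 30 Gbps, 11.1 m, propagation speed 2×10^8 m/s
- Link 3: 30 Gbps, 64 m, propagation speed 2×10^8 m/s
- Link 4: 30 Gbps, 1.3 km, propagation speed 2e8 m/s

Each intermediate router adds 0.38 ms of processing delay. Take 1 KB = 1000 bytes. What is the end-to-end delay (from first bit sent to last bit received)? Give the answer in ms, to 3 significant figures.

L = 8000 bits.
Transmission delay per hop = L/R = 8000/30000000000 = 0.000266667 ms; 4 hops → 0.00106667 ms.
Propagation delays (d/s per hop): 0.00615385, 5.55e-05, 0.00032, 0.0065 ms; sum = 0.0130293 ms.
Processing at 3 router(s): 3 × 0.38 ms = 1.14 ms.
End-to-end = 1.15 ms.

1.15 ms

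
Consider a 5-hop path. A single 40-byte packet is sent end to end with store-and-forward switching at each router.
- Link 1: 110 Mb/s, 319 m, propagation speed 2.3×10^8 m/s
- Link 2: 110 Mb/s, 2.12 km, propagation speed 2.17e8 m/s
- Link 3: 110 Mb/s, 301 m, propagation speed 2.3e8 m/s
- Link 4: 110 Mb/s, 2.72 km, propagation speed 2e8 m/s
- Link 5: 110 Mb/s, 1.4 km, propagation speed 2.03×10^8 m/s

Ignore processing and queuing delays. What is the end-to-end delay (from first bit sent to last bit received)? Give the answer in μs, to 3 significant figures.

47.5 μs

L = 40 × 8 = 320 bits.
Transmission delay per hop = L/R = 320/110000000 = 2.90909 μs; 5 hops → 14.5455 μs.
Propagation delays (d/s per hop): 1.38696, 9.76959, 1.3087, 13.6, 6.89655 μs; sum = 32.9618 μs.
End-to-end = 47.5 μs.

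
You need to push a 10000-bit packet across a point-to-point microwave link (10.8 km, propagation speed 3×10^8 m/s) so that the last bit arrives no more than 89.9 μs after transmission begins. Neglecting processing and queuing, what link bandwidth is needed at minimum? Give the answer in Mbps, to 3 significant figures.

Propagation delay = 10800 / 300000000 = 36 μs.
Transmission budget = 89.9 − 36 = 53.9 μs.
R ≥ L / t_tx = 10000 bits / 5.39e-05 s = 186 Mbps.

186 Mbps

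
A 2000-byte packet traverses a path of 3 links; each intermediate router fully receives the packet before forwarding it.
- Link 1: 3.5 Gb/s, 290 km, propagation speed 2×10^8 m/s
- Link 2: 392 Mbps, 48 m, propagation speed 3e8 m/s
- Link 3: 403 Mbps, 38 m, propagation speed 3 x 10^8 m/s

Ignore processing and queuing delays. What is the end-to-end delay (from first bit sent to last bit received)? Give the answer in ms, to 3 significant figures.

L = 2000 × 8 = 16000 bits.
Transmission delays (L/R per hop): 0.00457143, 0.0408163, 0.0397022 ms; sum = 0.08509 ms.
Propagation delays (d/s per hop): 1.45, 0.00016, 0.000126667 ms; sum = 1.45029 ms.
End-to-end = 1.54 ms.

1.54 ms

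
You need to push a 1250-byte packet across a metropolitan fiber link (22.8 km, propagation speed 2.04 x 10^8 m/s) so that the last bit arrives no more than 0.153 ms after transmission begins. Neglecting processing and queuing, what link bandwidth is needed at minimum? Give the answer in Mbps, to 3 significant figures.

L = 10000 bits.
Propagation delay = 22800 / 204000000 = 0.111765 ms.
Transmission budget = 0.153 − 0.111765 = 0.0412353 ms.
R ≥ L / t_tx = 10000 bits / 4.12353e-05 s = 243 Mbps.

243 Mbps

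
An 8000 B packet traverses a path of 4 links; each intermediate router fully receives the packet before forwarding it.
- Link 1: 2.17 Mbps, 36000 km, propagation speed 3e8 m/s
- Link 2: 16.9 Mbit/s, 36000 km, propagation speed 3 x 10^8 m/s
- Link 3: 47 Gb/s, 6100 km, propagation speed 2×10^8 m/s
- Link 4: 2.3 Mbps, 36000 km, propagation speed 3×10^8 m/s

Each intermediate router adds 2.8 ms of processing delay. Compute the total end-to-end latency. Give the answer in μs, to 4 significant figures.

L = 8000 × 8 = 64000 bits.
Transmission delays (L/R per hop): 29493.1, 3786.98, 1.3617, 27826.1 μs; sum = 61107.5 μs.
Propagation delays (d/s per hop): 120000, 120000, 30500, 120000 μs; sum = 390500 μs.
Processing at 3 router(s): 3 × 2.8 ms = 8400 μs.
End-to-end = 460000 μs.

460000 μs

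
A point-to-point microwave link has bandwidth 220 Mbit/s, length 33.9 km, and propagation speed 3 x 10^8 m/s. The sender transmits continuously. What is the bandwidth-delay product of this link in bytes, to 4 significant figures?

3108 bytes

Propagation delay = 33900 / 300000000 = 0.000113 s.
BDP = R × t_prop = 220000000 × 0.000113 = 24860 bits.
In bytes: 24860/8 = 3108 bytes.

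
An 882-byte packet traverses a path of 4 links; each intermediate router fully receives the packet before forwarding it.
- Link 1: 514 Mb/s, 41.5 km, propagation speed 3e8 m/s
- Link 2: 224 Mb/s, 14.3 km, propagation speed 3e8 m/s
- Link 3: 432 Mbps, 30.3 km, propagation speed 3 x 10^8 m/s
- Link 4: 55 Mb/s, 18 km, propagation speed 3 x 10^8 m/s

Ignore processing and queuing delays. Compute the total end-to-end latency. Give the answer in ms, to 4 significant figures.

L = 882 × 8 = 7056 bits.
Transmission delays (L/R per hop): 0.0137276, 0.0315, 0.0163333, 0.128291 ms; sum = 0.189852 ms.
Propagation delays (d/s per hop): 0.138333, 0.0476667, 0.101, 0.06 ms; sum = 0.347 ms.
End-to-end = 0.5369 ms.

0.5369 ms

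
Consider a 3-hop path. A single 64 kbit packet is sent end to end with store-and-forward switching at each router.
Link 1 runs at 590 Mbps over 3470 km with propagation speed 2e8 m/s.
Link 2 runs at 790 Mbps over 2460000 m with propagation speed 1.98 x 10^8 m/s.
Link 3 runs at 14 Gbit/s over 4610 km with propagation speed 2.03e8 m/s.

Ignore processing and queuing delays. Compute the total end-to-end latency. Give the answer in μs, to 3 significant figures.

L = 64000 bits.
Transmission delays (L/R per hop): 108.475, 81.0127, 4.57143 μs; sum = 194.059 μs.
Propagation delays (d/s per hop): 17350, 12424.2, 22709.4 μs; sum = 52483.6 μs.
End-to-end = 52700 μs.

52700 μs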